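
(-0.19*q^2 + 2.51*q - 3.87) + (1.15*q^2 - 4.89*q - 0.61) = 0.96*q^2 - 2.38*q - 4.48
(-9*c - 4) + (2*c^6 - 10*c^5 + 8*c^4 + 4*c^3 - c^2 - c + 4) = 2*c^6 - 10*c^5 + 8*c^4 + 4*c^3 - c^2 - 10*c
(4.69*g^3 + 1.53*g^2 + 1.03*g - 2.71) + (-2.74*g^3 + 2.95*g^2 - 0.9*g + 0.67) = 1.95*g^3 + 4.48*g^2 + 0.13*g - 2.04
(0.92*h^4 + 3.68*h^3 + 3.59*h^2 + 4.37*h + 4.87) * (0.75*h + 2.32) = 0.69*h^5 + 4.8944*h^4 + 11.2301*h^3 + 11.6063*h^2 + 13.7909*h + 11.2984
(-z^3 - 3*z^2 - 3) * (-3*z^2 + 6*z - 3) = 3*z^5 + 3*z^4 - 15*z^3 + 18*z^2 - 18*z + 9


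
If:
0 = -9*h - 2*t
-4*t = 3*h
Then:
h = 0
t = 0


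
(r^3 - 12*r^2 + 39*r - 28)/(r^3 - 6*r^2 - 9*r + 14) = (r - 4)/(r + 2)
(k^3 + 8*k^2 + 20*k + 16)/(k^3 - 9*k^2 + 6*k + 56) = (k^2 + 6*k + 8)/(k^2 - 11*k + 28)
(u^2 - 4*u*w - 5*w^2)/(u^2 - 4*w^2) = (u^2 - 4*u*w - 5*w^2)/(u^2 - 4*w^2)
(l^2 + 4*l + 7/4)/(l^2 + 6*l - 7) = (l^2 + 4*l + 7/4)/(l^2 + 6*l - 7)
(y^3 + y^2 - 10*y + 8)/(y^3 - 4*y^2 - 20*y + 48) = (y - 1)/(y - 6)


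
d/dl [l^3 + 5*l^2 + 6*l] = 3*l^2 + 10*l + 6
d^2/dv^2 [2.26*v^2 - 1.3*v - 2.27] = 4.52000000000000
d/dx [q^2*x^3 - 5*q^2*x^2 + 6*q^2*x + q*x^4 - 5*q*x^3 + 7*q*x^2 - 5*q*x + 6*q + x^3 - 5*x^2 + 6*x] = 3*q^2*x^2 - 10*q^2*x + 6*q^2 + 4*q*x^3 - 15*q*x^2 + 14*q*x - 5*q + 3*x^2 - 10*x + 6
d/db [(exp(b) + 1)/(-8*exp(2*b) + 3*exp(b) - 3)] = ((exp(b) + 1)*(16*exp(b) - 3) - 8*exp(2*b) + 3*exp(b) - 3)*exp(b)/(8*exp(2*b) - 3*exp(b) + 3)^2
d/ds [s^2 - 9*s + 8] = 2*s - 9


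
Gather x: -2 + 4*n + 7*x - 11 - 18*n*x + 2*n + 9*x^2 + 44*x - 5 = 6*n + 9*x^2 + x*(51 - 18*n) - 18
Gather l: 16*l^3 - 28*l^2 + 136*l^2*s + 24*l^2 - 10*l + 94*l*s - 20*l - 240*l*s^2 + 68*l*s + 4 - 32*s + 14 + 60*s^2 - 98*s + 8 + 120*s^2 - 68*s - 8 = 16*l^3 + l^2*(136*s - 4) + l*(-240*s^2 + 162*s - 30) + 180*s^2 - 198*s + 18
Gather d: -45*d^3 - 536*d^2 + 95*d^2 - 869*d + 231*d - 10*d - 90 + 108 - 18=-45*d^3 - 441*d^2 - 648*d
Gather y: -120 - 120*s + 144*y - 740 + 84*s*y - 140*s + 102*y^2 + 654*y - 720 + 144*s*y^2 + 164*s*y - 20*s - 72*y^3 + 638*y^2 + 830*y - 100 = -280*s - 72*y^3 + y^2*(144*s + 740) + y*(248*s + 1628) - 1680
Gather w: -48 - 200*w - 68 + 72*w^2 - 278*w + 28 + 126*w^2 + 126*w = 198*w^2 - 352*w - 88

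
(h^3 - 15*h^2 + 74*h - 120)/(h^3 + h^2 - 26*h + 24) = (h^2 - 11*h + 30)/(h^2 + 5*h - 6)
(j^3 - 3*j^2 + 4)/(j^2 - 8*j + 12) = (j^2 - j - 2)/(j - 6)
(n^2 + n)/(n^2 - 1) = n/(n - 1)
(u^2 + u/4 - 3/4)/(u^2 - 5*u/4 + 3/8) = 2*(u + 1)/(2*u - 1)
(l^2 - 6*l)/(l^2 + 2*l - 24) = l*(l - 6)/(l^2 + 2*l - 24)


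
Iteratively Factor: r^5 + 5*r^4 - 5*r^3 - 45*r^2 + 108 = (r - 2)*(r^4 + 7*r^3 + 9*r^2 - 27*r - 54) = (r - 2)*(r + 3)*(r^3 + 4*r^2 - 3*r - 18) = (r - 2)*(r + 3)^2*(r^2 + r - 6) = (r - 2)*(r + 3)^3*(r - 2)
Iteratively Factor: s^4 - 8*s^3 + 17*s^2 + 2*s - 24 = (s - 3)*(s^3 - 5*s^2 + 2*s + 8) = (s - 3)*(s - 2)*(s^2 - 3*s - 4) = (s - 3)*(s - 2)*(s + 1)*(s - 4)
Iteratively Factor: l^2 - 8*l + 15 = (l - 3)*(l - 5)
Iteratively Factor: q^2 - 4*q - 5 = (q - 5)*(q + 1)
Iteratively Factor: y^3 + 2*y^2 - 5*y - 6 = (y + 1)*(y^2 + y - 6) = (y + 1)*(y + 3)*(y - 2)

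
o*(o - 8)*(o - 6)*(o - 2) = o^4 - 16*o^3 + 76*o^2 - 96*o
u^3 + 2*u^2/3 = u^2*(u + 2/3)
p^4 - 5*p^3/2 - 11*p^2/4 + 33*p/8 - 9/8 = (p - 3)*(p - 1/2)^2*(p + 3/2)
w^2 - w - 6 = (w - 3)*(w + 2)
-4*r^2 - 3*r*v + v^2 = (-4*r + v)*(r + v)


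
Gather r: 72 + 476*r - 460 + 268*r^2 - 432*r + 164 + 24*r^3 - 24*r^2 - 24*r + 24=24*r^3 + 244*r^2 + 20*r - 200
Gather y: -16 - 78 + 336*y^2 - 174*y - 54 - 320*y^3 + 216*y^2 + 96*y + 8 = -320*y^3 + 552*y^2 - 78*y - 140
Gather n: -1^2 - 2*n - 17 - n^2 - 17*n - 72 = -n^2 - 19*n - 90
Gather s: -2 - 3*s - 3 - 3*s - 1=-6*s - 6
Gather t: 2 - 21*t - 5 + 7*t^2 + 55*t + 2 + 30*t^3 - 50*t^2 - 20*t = 30*t^3 - 43*t^2 + 14*t - 1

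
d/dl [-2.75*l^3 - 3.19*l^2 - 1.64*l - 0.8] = -8.25*l^2 - 6.38*l - 1.64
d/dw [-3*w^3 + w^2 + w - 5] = -9*w^2 + 2*w + 1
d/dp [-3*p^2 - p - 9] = -6*p - 1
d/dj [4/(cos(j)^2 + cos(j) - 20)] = 4*(2*cos(j) + 1)*sin(j)/(cos(j)^2 + cos(j) - 20)^2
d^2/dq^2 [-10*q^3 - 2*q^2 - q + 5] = -60*q - 4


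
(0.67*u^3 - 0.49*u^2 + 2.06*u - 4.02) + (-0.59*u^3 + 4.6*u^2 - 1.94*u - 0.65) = 0.0800000000000001*u^3 + 4.11*u^2 + 0.12*u - 4.67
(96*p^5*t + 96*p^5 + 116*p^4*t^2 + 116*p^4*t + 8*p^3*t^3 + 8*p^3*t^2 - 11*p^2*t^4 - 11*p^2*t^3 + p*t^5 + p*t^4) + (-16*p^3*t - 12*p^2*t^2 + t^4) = 96*p^5*t + 96*p^5 + 116*p^4*t^2 + 116*p^4*t + 8*p^3*t^3 + 8*p^3*t^2 - 16*p^3*t - 11*p^2*t^4 - 11*p^2*t^3 - 12*p^2*t^2 + p*t^5 + p*t^4 + t^4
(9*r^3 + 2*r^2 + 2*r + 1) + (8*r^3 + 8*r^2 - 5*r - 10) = 17*r^3 + 10*r^2 - 3*r - 9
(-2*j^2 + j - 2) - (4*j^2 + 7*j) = -6*j^2 - 6*j - 2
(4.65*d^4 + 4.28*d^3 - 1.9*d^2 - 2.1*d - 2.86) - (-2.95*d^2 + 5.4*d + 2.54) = 4.65*d^4 + 4.28*d^3 + 1.05*d^2 - 7.5*d - 5.4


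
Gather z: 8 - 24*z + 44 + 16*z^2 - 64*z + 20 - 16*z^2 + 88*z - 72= 0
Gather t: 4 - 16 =-12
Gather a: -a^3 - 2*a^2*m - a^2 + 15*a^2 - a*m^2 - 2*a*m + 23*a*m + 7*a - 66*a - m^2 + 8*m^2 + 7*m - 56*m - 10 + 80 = -a^3 + a^2*(14 - 2*m) + a*(-m^2 + 21*m - 59) + 7*m^2 - 49*m + 70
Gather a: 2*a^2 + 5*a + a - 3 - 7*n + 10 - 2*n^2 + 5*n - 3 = 2*a^2 + 6*a - 2*n^2 - 2*n + 4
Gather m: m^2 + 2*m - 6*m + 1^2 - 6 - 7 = m^2 - 4*m - 12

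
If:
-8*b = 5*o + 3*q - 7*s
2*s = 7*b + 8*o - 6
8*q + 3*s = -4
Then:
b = 55*s/29 - 18/29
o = 75/58 - 327*s/232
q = -3*s/8 - 1/2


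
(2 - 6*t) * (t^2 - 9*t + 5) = -6*t^3 + 56*t^2 - 48*t + 10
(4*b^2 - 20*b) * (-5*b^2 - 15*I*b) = -20*b^4 + 100*b^3 - 60*I*b^3 + 300*I*b^2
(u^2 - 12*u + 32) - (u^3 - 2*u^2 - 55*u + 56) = -u^3 + 3*u^2 + 43*u - 24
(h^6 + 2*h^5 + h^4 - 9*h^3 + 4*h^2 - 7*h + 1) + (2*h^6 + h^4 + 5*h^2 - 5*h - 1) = 3*h^6 + 2*h^5 + 2*h^4 - 9*h^3 + 9*h^2 - 12*h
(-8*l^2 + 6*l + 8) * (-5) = 40*l^2 - 30*l - 40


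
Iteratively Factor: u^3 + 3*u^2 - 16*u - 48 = (u + 3)*(u^2 - 16) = (u - 4)*(u + 3)*(u + 4)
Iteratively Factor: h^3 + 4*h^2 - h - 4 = (h + 4)*(h^2 - 1) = (h - 1)*(h + 4)*(h + 1)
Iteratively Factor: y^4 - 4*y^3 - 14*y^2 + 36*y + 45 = (y + 3)*(y^3 - 7*y^2 + 7*y + 15) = (y - 3)*(y + 3)*(y^2 - 4*y - 5) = (y - 5)*(y - 3)*(y + 3)*(y + 1)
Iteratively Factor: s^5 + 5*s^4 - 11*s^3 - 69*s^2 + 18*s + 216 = (s + 4)*(s^4 + s^3 - 15*s^2 - 9*s + 54) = (s - 2)*(s + 4)*(s^3 + 3*s^2 - 9*s - 27) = (s - 2)*(s + 3)*(s + 4)*(s^2 - 9) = (s - 2)*(s + 3)^2*(s + 4)*(s - 3)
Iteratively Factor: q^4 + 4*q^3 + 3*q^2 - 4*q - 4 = (q - 1)*(q^3 + 5*q^2 + 8*q + 4) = (q - 1)*(q + 1)*(q^2 + 4*q + 4) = (q - 1)*(q + 1)*(q + 2)*(q + 2)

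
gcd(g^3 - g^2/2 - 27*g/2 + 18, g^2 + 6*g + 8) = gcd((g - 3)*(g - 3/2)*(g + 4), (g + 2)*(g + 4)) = g + 4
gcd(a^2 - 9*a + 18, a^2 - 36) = a - 6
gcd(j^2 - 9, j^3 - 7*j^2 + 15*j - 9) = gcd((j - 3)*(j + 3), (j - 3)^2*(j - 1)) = j - 3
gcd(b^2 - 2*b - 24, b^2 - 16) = b + 4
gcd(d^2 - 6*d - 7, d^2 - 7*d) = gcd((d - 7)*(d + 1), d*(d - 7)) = d - 7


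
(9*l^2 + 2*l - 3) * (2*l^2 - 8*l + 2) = 18*l^4 - 68*l^3 - 4*l^2 + 28*l - 6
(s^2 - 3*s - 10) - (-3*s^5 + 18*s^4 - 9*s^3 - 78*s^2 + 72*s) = 3*s^5 - 18*s^4 + 9*s^3 + 79*s^2 - 75*s - 10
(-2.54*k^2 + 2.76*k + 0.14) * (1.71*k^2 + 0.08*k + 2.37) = -4.3434*k^4 + 4.5164*k^3 - 5.5596*k^2 + 6.5524*k + 0.3318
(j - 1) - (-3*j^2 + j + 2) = 3*j^2 - 3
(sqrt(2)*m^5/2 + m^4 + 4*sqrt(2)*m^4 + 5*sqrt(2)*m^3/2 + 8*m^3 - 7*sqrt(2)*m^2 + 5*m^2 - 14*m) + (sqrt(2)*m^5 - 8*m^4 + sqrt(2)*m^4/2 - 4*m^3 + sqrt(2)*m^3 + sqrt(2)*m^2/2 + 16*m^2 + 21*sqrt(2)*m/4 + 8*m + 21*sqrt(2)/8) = 3*sqrt(2)*m^5/2 - 7*m^4 + 9*sqrt(2)*m^4/2 + 4*m^3 + 7*sqrt(2)*m^3/2 - 13*sqrt(2)*m^2/2 + 21*m^2 - 6*m + 21*sqrt(2)*m/4 + 21*sqrt(2)/8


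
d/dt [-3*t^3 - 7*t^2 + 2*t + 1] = -9*t^2 - 14*t + 2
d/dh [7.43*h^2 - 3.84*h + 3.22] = 14.86*h - 3.84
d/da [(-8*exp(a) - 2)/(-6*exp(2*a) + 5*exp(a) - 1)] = (-48*exp(2*a) - 24*exp(a) + 18)*exp(a)/(36*exp(4*a) - 60*exp(3*a) + 37*exp(2*a) - 10*exp(a) + 1)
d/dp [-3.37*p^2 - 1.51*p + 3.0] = -6.74*p - 1.51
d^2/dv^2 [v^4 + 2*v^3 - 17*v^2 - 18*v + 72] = 12*v^2 + 12*v - 34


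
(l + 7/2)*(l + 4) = l^2 + 15*l/2 + 14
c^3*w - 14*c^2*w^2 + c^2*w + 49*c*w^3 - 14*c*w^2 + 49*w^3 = (c - 7*w)^2*(c*w + w)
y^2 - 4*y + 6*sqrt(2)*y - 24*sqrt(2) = (y - 4)*(y + 6*sqrt(2))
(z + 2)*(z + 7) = z^2 + 9*z + 14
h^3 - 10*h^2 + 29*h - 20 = (h - 5)*(h - 4)*(h - 1)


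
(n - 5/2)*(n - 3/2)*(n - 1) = n^3 - 5*n^2 + 31*n/4 - 15/4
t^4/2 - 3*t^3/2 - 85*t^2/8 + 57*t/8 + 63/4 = (t/2 + 1/2)*(t - 6)*(t - 3/2)*(t + 7/2)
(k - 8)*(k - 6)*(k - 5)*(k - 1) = k^4 - 20*k^3 + 137*k^2 - 358*k + 240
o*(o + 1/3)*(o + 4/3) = o^3 + 5*o^2/3 + 4*o/9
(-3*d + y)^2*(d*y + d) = 9*d^3*y + 9*d^3 - 6*d^2*y^2 - 6*d^2*y + d*y^3 + d*y^2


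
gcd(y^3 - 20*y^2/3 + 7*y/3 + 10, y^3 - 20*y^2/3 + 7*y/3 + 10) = y^3 - 20*y^2/3 + 7*y/3 + 10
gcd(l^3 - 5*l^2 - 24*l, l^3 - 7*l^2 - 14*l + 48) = l^2 - 5*l - 24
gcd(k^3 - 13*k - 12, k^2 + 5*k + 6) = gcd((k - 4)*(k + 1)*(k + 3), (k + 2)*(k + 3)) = k + 3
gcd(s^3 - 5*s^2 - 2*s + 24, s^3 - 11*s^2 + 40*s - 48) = s^2 - 7*s + 12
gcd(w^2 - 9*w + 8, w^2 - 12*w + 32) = w - 8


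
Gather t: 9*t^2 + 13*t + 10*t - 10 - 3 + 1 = 9*t^2 + 23*t - 12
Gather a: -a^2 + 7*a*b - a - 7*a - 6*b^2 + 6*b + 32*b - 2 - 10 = -a^2 + a*(7*b - 8) - 6*b^2 + 38*b - 12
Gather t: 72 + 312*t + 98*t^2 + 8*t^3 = 8*t^3 + 98*t^2 + 312*t + 72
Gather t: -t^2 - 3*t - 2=-t^2 - 3*t - 2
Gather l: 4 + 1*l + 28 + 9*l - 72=10*l - 40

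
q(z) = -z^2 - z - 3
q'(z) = -2*z - 1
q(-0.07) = -2.93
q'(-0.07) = -0.86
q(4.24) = -25.22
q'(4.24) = -9.48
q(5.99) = -44.87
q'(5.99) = -12.98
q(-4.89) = -22.02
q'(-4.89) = 8.78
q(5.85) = -43.07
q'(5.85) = -12.70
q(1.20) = -5.64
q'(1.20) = -3.40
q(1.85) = -8.27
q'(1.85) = -4.70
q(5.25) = -35.81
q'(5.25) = -11.50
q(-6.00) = -33.00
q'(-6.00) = 11.00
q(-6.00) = -33.00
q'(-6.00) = 11.00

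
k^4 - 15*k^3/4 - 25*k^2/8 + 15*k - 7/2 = (k - 7/2)*(k - 2)*(k - 1/4)*(k + 2)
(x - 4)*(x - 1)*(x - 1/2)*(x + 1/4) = x^4 - 21*x^3/4 + 41*x^2/8 - 3*x/8 - 1/2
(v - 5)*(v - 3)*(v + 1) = v^3 - 7*v^2 + 7*v + 15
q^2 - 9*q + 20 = (q - 5)*(q - 4)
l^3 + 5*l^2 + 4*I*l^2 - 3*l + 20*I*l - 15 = (l + 5)*(l + I)*(l + 3*I)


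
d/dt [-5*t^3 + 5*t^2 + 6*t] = -15*t^2 + 10*t + 6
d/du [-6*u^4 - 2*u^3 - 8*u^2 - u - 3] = -24*u^3 - 6*u^2 - 16*u - 1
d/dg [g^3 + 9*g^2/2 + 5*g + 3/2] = 3*g^2 + 9*g + 5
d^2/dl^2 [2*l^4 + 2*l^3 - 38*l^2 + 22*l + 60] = 24*l^2 + 12*l - 76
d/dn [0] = 0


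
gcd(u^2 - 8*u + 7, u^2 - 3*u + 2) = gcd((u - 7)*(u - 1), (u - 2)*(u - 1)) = u - 1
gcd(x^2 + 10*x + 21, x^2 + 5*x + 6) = x + 3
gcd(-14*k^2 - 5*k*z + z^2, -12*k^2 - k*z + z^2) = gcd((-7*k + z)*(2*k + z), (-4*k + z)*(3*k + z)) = 1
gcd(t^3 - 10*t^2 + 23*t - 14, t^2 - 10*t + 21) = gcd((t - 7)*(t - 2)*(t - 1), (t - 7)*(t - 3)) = t - 7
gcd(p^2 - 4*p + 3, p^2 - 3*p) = p - 3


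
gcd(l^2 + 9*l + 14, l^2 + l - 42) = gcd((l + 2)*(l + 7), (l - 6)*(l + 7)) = l + 7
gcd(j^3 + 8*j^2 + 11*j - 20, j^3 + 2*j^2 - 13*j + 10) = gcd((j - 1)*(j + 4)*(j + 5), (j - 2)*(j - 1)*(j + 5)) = j^2 + 4*j - 5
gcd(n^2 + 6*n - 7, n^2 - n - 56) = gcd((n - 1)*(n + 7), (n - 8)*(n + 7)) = n + 7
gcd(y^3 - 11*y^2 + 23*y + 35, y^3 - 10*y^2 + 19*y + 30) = y^2 - 4*y - 5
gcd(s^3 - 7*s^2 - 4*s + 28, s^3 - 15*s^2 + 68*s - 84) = s^2 - 9*s + 14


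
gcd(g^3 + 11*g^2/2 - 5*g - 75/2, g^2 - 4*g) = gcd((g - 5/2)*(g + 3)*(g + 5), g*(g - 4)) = 1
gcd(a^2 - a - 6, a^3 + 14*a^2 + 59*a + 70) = a + 2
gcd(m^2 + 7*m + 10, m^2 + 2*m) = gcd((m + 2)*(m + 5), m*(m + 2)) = m + 2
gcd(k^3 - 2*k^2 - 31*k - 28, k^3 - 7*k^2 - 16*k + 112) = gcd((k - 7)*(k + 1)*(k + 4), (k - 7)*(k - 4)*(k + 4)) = k^2 - 3*k - 28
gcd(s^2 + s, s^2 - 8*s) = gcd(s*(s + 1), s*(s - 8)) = s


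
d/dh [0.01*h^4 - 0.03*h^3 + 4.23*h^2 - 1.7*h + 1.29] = 0.04*h^3 - 0.09*h^2 + 8.46*h - 1.7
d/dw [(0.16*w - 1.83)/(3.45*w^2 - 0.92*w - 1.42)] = (-0.552*w^2 + 12.627*w - 1.9108)/(11.9025*w^4 - 6.348*w^3 - 8.9516*w^2 + 2.6128*w + 2.0164)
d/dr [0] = 0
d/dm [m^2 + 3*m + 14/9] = 2*m + 3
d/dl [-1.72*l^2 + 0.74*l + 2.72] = 0.74 - 3.44*l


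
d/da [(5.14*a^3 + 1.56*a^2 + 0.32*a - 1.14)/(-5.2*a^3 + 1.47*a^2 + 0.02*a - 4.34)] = (15.6678*a^4 + 3.5336*a^3 - 85.146*a^2 - 10.1892*a - 1.366)/(27.04*a^6 - 15.288*a^5 + 1.9529*a^4 + 45.1948*a^3 - 12.7592*a^2 - 0.1736*a + 18.8356)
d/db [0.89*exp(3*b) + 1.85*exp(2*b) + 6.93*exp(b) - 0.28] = (2.67*exp(2*b) + 3.7*exp(b) + 6.93)*exp(b)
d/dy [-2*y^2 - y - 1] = -4*y - 1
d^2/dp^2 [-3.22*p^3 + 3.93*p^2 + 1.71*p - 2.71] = 7.86 - 19.32*p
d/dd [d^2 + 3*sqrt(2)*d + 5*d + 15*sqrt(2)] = 2*d + 3*sqrt(2) + 5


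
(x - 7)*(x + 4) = x^2 - 3*x - 28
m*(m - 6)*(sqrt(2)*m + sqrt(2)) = sqrt(2)*m^3 - 5*sqrt(2)*m^2 - 6*sqrt(2)*m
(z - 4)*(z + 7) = z^2 + 3*z - 28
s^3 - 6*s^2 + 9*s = s*(s - 3)^2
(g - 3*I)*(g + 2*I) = g^2 - I*g + 6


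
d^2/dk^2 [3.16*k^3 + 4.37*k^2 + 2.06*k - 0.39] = 18.96*k + 8.74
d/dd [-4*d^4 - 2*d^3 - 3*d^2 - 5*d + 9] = -16*d^3 - 6*d^2 - 6*d - 5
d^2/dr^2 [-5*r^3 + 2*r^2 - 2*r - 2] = 4 - 30*r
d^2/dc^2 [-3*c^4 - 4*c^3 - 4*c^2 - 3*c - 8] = -36*c^2 - 24*c - 8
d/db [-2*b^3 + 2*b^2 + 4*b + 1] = -6*b^2 + 4*b + 4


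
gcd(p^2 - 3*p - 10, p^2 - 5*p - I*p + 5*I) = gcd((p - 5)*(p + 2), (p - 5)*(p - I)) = p - 5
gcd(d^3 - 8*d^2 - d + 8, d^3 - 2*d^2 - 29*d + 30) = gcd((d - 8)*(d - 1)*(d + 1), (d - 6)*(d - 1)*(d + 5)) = d - 1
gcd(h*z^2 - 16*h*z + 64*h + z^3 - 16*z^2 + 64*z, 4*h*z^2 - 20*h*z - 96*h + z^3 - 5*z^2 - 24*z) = z - 8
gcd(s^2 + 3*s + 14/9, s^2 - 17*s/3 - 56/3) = s + 7/3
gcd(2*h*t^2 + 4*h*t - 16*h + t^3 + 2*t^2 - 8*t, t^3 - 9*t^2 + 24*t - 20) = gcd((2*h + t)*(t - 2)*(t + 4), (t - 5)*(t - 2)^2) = t - 2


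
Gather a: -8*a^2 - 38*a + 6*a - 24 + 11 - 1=-8*a^2 - 32*a - 14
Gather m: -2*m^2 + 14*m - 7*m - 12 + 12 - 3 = -2*m^2 + 7*m - 3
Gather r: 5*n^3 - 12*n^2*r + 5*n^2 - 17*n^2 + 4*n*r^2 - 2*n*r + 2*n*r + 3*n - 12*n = 5*n^3 - 12*n^2*r - 12*n^2 + 4*n*r^2 - 9*n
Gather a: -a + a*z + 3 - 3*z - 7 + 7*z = a*(z - 1) + 4*z - 4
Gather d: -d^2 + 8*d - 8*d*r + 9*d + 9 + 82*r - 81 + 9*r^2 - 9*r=-d^2 + d*(17 - 8*r) + 9*r^2 + 73*r - 72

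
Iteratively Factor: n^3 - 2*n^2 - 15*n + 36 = (n - 3)*(n^2 + n - 12) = (n - 3)*(n + 4)*(n - 3)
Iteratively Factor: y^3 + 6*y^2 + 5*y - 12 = (y + 3)*(y^2 + 3*y - 4) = (y - 1)*(y + 3)*(y + 4)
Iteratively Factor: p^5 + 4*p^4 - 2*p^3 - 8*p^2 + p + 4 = (p - 1)*(p^4 + 5*p^3 + 3*p^2 - 5*p - 4) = (p - 1)*(p + 1)*(p^3 + 4*p^2 - p - 4) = (p - 1)*(p + 1)^2*(p^2 + 3*p - 4) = (p - 1)^2*(p + 1)^2*(p + 4)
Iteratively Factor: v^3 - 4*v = (v - 2)*(v^2 + 2*v) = v*(v - 2)*(v + 2)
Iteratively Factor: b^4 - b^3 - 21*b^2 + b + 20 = (b - 1)*(b^3 - 21*b - 20) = (b - 1)*(b + 1)*(b^2 - b - 20) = (b - 1)*(b + 1)*(b + 4)*(b - 5)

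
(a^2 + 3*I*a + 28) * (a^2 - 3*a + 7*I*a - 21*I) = a^4 - 3*a^3 + 10*I*a^3 + 7*a^2 - 30*I*a^2 - 21*a + 196*I*a - 588*I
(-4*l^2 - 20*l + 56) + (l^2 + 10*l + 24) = -3*l^2 - 10*l + 80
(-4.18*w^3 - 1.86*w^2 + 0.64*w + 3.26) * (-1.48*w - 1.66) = 6.1864*w^4 + 9.6916*w^3 + 2.1404*w^2 - 5.8872*w - 5.4116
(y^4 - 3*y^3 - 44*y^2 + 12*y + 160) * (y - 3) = y^5 - 6*y^4 - 35*y^3 + 144*y^2 + 124*y - 480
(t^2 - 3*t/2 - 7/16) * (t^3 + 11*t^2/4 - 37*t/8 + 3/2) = t^5 + 5*t^4/4 - 147*t^3/16 + 463*t^2/64 - 29*t/128 - 21/32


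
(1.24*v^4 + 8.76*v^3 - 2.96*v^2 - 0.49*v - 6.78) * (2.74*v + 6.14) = 3.3976*v^5 + 31.616*v^4 + 45.676*v^3 - 19.517*v^2 - 21.5858*v - 41.6292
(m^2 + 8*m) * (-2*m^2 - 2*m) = -2*m^4 - 18*m^3 - 16*m^2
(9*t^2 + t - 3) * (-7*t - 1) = -63*t^3 - 16*t^2 + 20*t + 3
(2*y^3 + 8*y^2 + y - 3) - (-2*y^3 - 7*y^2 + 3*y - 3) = 4*y^3 + 15*y^2 - 2*y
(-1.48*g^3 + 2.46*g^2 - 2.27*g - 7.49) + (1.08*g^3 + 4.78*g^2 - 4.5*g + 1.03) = -0.4*g^3 + 7.24*g^2 - 6.77*g - 6.46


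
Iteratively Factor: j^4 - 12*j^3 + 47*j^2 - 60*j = (j - 5)*(j^3 - 7*j^2 + 12*j) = (j - 5)*(j - 3)*(j^2 - 4*j) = j*(j - 5)*(j - 3)*(j - 4)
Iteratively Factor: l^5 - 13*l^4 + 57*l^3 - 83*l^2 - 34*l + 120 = (l - 4)*(l^4 - 9*l^3 + 21*l^2 + l - 30) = (l - 4)*(l + 1)*(l^3 - 10*l^2 + 31*l - 30) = (l - 5)*(l - 4)*(l + 1)*(l^2 - 5*l + 6) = (l - 5)*(l - 4)*(l - 3)*(l + 1)*(l - 2)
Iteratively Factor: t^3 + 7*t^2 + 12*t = (t + 4)*(t^2 + 3*t) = t*(t + 4)*(t + 3)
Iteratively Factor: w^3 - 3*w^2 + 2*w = (w - 1)*(w^2 - 2*w) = (w - 2)*(w - 1)*(w)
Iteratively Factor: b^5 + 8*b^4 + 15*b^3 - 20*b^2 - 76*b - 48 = (b + 1)*(b^4 + 7*b^3 + 8*b^2 - 28*b - 48) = (b + 1)*(b + 3)*(b^3 + 4*b^2 - 4*b - 16) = (b - 2)*(b + 1)*(b + 3)*(b^2 + 6*b + 8) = (b - 2)*(b + 1)*(b + 3)*(b + 4)*(b + 2)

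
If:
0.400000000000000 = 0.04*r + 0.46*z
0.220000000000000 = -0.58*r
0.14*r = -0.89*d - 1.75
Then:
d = -1.91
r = -0.38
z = 0.90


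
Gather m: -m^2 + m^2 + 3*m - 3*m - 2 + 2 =0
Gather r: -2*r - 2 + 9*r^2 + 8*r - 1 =9*r^2 + 6*r - 3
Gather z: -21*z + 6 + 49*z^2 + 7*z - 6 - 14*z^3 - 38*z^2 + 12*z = -14*z^3 + 11*z^2 - 2*z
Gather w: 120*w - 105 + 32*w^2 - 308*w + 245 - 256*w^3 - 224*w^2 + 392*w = -256*w^3 - 192*w^2 + 204*w + 140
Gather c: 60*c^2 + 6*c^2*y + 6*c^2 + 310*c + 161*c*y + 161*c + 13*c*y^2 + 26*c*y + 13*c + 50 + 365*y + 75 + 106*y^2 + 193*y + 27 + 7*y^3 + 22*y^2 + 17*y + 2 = c^2*(6*y + 66) + c*(13*y^2 + 187*y + 484) + 7*y^3 + 128*y^2 + 575*y + 154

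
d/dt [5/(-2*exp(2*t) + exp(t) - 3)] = (20*exp(t) - 5)*exp(t)/(2*exp(2*t) - exp(t) + 3)^2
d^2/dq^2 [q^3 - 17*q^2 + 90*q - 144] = 6*q - 34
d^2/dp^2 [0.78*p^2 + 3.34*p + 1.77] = 1.56000000000000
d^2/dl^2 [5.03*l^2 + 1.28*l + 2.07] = 10.0600000000000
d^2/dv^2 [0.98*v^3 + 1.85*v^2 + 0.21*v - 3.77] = 5.88*v + 3.7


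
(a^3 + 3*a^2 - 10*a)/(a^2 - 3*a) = (a^2 + 3*a - 10)/(a - 3)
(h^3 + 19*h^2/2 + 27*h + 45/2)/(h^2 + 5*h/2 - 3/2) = (2*h^2 + 13*h + 15)/(2*h - 1)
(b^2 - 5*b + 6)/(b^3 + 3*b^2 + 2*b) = (b^2 - 5*b + 6)/(b*(b^2 + 3*b + 2))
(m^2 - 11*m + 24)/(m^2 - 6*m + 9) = (m - 8)/(m - 3)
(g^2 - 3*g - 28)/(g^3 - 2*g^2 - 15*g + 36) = (g - 7)/(g^2 - 6*g + 9)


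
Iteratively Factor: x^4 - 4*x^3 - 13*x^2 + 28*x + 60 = (x + 2)*(x^3 - 6*x^2 - x + 30) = (x - 5)*(x + 2)*(x^2 - x - 6) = (x - 5)*(x + 2)^2*(x - 3)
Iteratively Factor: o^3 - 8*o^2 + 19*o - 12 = (o - 3)*(o^2 - 5*o + 4) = (o - 4)*(o - 3)*(o - 1)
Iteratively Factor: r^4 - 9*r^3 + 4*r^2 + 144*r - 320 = (r - 5)*(r^3 - 4*r^2 - 16*r + 64) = (r - 5)*(r - 4)*(r^2 - 16) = (r - 5)*(r - 4)*(r + 4)*(r - 4)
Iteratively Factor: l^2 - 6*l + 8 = (l - 2)*(l - 4)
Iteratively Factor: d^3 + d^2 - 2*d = (d - 1)*(d^2 + 2*d) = d*(d - 1)*(d + 2)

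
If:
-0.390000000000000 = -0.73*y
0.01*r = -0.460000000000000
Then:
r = -46.00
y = 0.53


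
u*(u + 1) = u^2 + u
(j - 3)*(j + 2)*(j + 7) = j^3 + 6*j^2 - 13*j - 42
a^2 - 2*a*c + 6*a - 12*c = (a + 6)*(a - 2*c)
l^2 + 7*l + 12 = (l + 3)*(l + 4)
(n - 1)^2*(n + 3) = n^3 + n^2 - 5*n + 3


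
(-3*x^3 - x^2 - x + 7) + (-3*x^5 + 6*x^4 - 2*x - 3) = -3*x^5 + 6*x^4 - 3*x^3 - x^2 - 3*x + 4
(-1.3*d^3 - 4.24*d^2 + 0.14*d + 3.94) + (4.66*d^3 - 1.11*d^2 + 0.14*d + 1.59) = 3.36*d^3 - 5.35*d^2 + 0.28*d + 5.53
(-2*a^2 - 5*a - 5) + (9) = -2*a^2 - 5*a + 4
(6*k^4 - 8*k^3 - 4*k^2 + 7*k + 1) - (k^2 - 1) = 6*k^4 - 8*k^3 - 5*k^2 + 7*k + 2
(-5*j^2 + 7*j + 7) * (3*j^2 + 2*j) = -15*j^4 + 11*j^3 + 35*j^2 + 14*j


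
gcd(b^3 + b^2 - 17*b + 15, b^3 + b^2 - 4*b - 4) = 1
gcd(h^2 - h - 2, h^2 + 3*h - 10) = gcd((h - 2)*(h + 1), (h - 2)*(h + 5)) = h - 2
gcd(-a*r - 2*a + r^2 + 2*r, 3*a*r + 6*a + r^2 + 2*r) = r + 2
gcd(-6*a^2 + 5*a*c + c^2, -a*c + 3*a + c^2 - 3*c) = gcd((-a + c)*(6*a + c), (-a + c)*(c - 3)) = a - c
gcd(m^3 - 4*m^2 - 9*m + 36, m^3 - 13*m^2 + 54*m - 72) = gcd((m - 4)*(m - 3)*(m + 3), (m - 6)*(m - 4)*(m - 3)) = m^2 - 7*m + 12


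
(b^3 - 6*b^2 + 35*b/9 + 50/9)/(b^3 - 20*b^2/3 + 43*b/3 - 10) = (3*b^2 - 13*b - 10)/(3*(b^2 - 5*b + 6))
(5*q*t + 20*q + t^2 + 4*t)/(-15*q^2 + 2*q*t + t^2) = (-t - 4)/(3*q - t)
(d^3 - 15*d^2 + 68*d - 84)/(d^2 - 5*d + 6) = (d^2 - 13*d + 42)/(d - 3)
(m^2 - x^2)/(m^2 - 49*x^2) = (m^2 - x^2)/(m^2 - 49*x^2)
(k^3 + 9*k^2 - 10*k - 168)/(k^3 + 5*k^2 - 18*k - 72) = (k + 7)/(k + 3)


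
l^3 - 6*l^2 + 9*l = l*(l - 3)^2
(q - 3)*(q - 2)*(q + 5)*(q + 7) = q^4 + 7*q^3 - 19*q^2 - 103*q + 210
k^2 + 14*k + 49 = (k + 7)^2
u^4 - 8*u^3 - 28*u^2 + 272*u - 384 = (u - 8)*(u - 4)*(u - 2)*(u + 6)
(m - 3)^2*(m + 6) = m^3 - 27*m + 54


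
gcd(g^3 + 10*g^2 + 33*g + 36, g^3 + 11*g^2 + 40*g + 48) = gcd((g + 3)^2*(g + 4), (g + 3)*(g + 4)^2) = g^2 + 7*g + 12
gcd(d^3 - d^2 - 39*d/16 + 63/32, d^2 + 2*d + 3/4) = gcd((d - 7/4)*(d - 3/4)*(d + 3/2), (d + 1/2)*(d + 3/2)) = d + 3/2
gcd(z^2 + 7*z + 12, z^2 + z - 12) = z + 4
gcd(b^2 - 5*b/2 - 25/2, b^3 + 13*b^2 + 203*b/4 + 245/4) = b + 5/2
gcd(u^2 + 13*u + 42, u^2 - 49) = u + 7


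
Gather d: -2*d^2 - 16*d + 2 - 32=-2*d^2 - 16*d - 30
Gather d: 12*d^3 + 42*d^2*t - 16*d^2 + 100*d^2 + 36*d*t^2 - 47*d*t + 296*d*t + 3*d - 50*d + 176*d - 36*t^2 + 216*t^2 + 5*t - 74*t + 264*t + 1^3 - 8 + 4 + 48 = 12*d^3 + d^2*(42*t + 84) + d*(36*t^2 + 249*t + 129) + 180*t^2 + 195*t + 45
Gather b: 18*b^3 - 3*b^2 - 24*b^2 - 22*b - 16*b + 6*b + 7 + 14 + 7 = 18*b^3 - 27*b^2 - 32*b + 28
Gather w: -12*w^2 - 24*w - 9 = -12*w^2 - 24*w - 9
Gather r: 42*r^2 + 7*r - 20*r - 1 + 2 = 42*r^2 - 13*r + 1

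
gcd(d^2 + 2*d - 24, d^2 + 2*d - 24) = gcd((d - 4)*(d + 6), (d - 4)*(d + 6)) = d^2 + 2*d - 24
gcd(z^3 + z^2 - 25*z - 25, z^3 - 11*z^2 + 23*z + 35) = z^2 - 4*z - 5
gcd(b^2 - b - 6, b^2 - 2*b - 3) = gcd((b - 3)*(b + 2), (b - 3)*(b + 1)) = b - 3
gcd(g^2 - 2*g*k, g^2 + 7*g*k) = g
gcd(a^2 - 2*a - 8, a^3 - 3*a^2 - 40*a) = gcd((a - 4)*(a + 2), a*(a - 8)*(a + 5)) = 1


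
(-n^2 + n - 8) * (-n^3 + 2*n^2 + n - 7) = n^5 - 3*n^4 + 9*n^3 - 8*n^2 - 15*n + 56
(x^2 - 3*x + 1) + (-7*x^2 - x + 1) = -6*x^2 - 4*x + 2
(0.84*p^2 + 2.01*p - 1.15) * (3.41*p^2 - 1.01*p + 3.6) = 2.8644*p^4 + 6.0057*p^3 - 2.9276*p^2 + 8.3975*p - 4.14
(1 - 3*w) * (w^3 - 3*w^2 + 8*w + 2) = -3*w^4 + 10*w^3 - 27*w^2 + 2*w + 2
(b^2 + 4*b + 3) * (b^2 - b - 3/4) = b^4 + 3*b^3 - 7*b^2/4 - 6*b - 9/4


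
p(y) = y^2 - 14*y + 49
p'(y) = 2*y - 14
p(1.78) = 27.25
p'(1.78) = -10.44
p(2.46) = 20.61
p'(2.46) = -9.08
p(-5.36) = 152.77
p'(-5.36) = -24.72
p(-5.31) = 151.54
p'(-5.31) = -24.62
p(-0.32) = 53.58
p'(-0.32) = -14.64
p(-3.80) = 116.64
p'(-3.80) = -21.60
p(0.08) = 47.89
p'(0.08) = -13.84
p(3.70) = 10.89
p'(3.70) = -6.60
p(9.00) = 4.00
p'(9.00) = 4.00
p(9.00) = 4.00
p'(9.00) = 4.00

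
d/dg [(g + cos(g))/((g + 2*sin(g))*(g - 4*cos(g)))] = (-5*g^2*sin(g) - 2*g^2*cos(g) - g^2 - 2*g*cos(g) + 8*g*cos(2*g) - 2*g - 5*sin(2*g) + 6*cos(g) + 2*cos(2*g) + 2*cos(3*g) + 2)/((g + 2*sin(g))^2*(g - 4*cos(g))^2)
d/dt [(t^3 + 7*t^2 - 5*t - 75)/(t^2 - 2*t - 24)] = (t^4 - 4*t^3 - 81*t^2 - 186*t - 30)/(t^4 - 4*t^3 - 44*t^2 + 96*t + 576)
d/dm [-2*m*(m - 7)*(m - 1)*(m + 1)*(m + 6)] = -10*m^4 + 8*m^3 + 258*m^2 - 4*m - 84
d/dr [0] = 0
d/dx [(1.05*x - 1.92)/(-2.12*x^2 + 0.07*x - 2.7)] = (2.226*x^2 - 8.1408*x - 2.7006)/(4.4944*x^4 - 0.2968*x^3 + 11.4529*x^2 - 0.378*x + 7.29)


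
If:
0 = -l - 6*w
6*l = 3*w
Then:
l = 0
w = 0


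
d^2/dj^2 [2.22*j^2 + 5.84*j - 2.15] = 4.44000000000000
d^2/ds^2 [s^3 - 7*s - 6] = 6*s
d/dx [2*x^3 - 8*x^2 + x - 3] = 6*x^2 - 16*x + 1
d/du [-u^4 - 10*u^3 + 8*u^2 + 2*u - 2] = -4*u^3 - 30*u^2 + 16*u + 2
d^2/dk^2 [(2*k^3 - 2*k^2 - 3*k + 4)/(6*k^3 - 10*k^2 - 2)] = (12*k^6 - 81*k^5 + 387*k^4 - 607*k^3 + 276*k^2 + 87*k - 22)/(27*k^9 - 135*k^8 + 225*k^7 - 152*k^6 + 90*k^5 - 75*k^4 + 9*k^3 - 15*k^2 - 1)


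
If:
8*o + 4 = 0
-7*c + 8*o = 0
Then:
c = -4/7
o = -1/2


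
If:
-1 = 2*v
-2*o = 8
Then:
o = -4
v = -1/2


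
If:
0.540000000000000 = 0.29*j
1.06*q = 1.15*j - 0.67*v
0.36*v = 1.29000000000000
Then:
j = 1.86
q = -0.24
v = 3.58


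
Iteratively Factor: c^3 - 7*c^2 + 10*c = (c - 2)*(c^2 - 5*c) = c*(c - 2)*(c - 5)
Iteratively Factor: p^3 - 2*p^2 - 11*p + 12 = (p + 3)*(p^2 - 5*p + 4) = (p - 4)*(p + 3)*(p - 1)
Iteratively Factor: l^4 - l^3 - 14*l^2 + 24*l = (l - 3)*(l^3 + 2*l^2 - 8*l) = l*(l - 3)*(l^2 + 2*l - 8) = l*(l - 3)*(l + 4)*(l - 2)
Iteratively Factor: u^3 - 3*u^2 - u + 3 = (u - 1)*(u^2 - 2*u - 3) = (u - 1)*(u + 1)*(u - 3)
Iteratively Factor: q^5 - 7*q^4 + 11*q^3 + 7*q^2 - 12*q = (q - 4)*(q^4 - 3*q^3 - q^2 + 3*q) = (q - 4)*(q - 3)*(q^3 - q) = (q - 4)*(q - 3)*(q - 1)*(q^2 + q) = q*(q - 4)*(q - 3)*(q - 1)*(q + 1)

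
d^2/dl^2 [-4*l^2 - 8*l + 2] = -8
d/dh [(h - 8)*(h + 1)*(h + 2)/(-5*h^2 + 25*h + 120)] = (-h^2 - 6*h - 7)/(5*(h^2 + 6*h + 9))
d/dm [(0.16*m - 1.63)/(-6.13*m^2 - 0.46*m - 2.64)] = (0.9808*m^2 - 19.9838*m - 1.1722)/(37.5769*m^4 + 5.6396*m^3 + 32.578*m^2 + 2.4288*m + 6.9696)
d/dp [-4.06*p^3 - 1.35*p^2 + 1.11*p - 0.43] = -12.18*p^2 - 2.7*p + 1.11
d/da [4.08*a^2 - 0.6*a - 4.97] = 8.16*a - 0.6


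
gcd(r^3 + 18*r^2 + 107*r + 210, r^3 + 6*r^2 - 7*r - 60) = r + 5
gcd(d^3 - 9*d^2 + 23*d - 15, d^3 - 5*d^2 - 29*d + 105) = d - 3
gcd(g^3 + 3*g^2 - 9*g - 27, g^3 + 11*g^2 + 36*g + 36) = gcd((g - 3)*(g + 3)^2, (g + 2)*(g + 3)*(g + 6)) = g + 3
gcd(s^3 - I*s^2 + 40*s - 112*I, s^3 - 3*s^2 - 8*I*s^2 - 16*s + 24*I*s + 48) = s^2 - 8*I*s - 16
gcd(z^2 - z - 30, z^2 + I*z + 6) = 1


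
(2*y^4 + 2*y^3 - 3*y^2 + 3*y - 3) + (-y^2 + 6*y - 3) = 2*y^4 + 2*y^3 - 4*y^2 + 9*y - 6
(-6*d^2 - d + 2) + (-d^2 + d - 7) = -7*d^2 - 5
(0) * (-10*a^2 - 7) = 0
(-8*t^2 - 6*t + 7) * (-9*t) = 72*t^3 + 54*t^2 - 63*t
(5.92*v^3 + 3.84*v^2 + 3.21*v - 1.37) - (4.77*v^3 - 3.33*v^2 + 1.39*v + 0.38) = 1.15*v^3 + 7.17*v^2 + 1.82*v - 1.75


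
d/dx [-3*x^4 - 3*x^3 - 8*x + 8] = -12*x^3 - 9*x^2 - 8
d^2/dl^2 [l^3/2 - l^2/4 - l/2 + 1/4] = 3*l - 1/2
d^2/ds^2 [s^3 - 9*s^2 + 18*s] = 6*s - 18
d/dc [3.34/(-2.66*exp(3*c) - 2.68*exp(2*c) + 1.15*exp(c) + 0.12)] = (26.6532*exp(2*c) + 17.9024*exp(c) - 3.841)*exp(c)/(2.66*exp(3*c) + 2.68*exp(2*c) - 1.15*exp(c) - 0.12)^2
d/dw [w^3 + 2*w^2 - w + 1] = 3*w^2 + 4*w - 1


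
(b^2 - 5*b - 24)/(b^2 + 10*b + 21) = (b - 8)/(b + 7)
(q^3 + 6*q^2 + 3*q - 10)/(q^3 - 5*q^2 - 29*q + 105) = (q^2 + q - 2)/(q^2 - 10*q + 21)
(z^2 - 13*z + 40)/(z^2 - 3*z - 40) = (z - 5)/(z + 5)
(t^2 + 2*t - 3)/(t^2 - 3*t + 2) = (t + 3)/(t - 2)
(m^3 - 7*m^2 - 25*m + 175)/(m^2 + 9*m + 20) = (m^2 - 12*m + 35)/(m + 4)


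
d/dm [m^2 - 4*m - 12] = 2*m - 4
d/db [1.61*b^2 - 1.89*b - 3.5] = 3.22*b - 1.89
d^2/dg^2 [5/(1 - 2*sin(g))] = 10*(sin(g) - cos(2*g) - 3)/(2*sin(g) - 1)^3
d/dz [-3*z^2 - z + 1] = -6*z - 1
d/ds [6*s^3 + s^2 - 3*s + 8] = 18*s^2 + 2*s - 3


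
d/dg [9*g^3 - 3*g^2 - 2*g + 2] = 27*g^2 - 6*g - 2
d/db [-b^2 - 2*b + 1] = -2*b - 2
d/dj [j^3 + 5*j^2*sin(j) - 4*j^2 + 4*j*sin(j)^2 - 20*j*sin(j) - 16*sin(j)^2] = 5*j^2*cos(j) + 3*j^2 + 10*j*sin(j) + 4*j*sin(2*j) - 20*j*cos(j) - 8*j + 4*sin(j)^2 - 20*sin(j) - 16*sin(2*j)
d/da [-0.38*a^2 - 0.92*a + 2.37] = -0.76*a - 0.92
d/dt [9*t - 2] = 9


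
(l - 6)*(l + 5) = l^2 - l - 30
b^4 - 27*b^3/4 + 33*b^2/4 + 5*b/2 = b*(b - 5)*(b - 2)*(b + 1/4)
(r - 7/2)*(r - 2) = r^2 - 11*r/2 + 7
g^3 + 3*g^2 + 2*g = g*(g + 1)*(g + 2)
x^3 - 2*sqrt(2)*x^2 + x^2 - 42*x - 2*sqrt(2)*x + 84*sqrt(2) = (x - 6)*(x + 7)*(x - 2*sqrt(2))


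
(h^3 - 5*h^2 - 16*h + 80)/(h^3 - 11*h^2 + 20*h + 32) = (h^2 - h - 20)/(h^2 - 7*h - 8)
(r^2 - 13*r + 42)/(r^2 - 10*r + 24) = (r - 7)/(r - 4)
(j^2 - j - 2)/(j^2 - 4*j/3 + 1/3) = 3*(j^2 - j - 2)/(3*j^2 - 4*j + 1)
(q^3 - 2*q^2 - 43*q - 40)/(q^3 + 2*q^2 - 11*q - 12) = (q^2 - 3*q - 40)/(q^2 + q - 12)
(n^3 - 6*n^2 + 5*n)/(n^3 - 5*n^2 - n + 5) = n/(n + 1)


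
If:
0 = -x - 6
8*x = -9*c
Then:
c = 16/3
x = -6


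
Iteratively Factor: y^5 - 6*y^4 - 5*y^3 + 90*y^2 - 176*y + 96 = (y - 3)*(y^4 - 3*y^3 - 14*y^2 + 48*y - 32) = (y - 4)*(y - 3)*(y^3 + y^2 - 10*y + 8) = (y - 4)*(y - 3)*(y - 1)*(y^2 + 2*y - 8) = (y - 4)*(y - 3)*(y - 2)*(y - 1)*(y + 4)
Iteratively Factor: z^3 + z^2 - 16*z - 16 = (z + 4)*(z^2 - 3*z - 4) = (z + 1)*(z + 4)*(z - 4)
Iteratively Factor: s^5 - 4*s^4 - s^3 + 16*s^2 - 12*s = (s + 2)*(s^4 - 6*s^3 + 11*s^2 - 6*s) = (s - 2)*(s + 2)*(s^3 - 4*s^2 + 3*s) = s*(s - 2)*(s + 2)*(s^2 - 4*s + 3) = s*(s - 3)*(s - 2)*(s + 2)*(s - 1)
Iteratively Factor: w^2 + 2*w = (w)*(w + 2)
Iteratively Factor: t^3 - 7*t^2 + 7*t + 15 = (t + 1)*(t^2 - 8*t + 15) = (t - 5)*(t + 1)*(t - 3)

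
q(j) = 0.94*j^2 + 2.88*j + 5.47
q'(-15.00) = -25.32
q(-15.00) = 173.77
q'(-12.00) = -19.68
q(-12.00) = 106.27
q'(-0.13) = 2.64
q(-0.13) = 5.11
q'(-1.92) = -0.73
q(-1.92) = 3.41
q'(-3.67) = -4.02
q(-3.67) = 7.56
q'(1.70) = 6.08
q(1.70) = 13.08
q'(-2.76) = -2.31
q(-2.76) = 4.68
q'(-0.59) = 1.77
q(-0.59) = 4.10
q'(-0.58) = 1.79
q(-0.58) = 4.12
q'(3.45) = 9.37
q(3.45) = 26.59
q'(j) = 1.88*j + 2.88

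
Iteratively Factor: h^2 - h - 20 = (h - 5)*(h + 4)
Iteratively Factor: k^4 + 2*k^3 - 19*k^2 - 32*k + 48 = (k - 4)*(k^3 + 6*k^2 + 5*k - 12) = (k - 4)*(k + 4)*(k^2 + 2*k - 3) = (k - 4)*(k + 3)*(k + 4)*(k - 1)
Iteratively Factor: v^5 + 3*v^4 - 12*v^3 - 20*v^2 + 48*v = (v - 2)*(v^4 + 5*v^3 - 2*v^2 - 24*v) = (v - 2)^2*(v^3 + 7*v^2 + 12*v) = (v - 2)^2*(v + 4)*(v^2 + 3*v) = v*(v - 2)^2*(v + 4)*(v + 3)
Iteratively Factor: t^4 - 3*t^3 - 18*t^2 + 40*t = (t - 5)*(t^3 + 2*t^2 - 8*t) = (t - 5)*(t + 4)*(t^2 - 2*t) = (t - 5)*(t - 2)*(t + 4)*(t)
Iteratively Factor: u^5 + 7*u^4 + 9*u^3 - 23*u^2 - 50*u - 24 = (u + 3)*(u^4 + 4*u^3 - 3*u^2 - 14*u - 8) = (u + 3)*(u + 4)*(u^3 - 3*u - 2) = (u + 1)*(u + 3)*(u + 4)*(u^2 - u - 2) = (u - 2)*(u + 1)*(u + 3)*(u + 4)*(u + 1)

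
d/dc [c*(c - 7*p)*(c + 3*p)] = 3*c^2 - 8*c*p - 21*p^2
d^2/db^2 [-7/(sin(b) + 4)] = 7*(sin(b)^2 - 4*sin(b) - 2)/(sin(b) + 4)^3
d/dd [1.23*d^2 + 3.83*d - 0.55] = 2.46*d + 3.83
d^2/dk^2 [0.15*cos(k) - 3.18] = -0.15*cos(k)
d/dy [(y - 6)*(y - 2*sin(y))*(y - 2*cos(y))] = (6 - y)*(y - 2*cos(y))*(2*cos(y) - 1) + (y - 6)*(y - 2*sin(y))*(2*sin(y) + 1) + (y - 2*sin(y))*(y - 2*cos(y))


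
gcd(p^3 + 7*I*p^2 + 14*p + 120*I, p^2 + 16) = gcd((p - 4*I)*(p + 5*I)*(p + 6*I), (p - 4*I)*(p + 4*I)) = p - 4*I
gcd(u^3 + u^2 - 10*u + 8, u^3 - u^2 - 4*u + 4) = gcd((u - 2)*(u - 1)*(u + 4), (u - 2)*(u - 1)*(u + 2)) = u^2 - 3*u + 2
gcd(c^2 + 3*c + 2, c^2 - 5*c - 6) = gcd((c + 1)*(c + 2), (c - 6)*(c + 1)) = c + 1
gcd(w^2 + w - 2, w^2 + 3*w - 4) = w - 1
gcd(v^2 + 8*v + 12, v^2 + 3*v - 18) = v + 6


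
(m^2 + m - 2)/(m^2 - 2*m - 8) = (m - 1)/(m - 4)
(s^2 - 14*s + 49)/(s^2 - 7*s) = (s - 7)/s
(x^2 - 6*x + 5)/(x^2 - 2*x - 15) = (x - 1)/(x + 3)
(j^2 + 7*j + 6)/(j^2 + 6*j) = (j + 1)/j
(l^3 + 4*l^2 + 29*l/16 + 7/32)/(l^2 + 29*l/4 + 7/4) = (8*l^2 + 30*l + 7)/(8*(l + 7))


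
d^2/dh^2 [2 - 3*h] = 0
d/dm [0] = 0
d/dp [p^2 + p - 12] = 2*p + 1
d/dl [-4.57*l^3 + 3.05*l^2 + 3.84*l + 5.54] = -13.71*l^2 + 6.1*l + 3.84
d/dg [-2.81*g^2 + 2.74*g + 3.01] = 2.74 - 5.62*g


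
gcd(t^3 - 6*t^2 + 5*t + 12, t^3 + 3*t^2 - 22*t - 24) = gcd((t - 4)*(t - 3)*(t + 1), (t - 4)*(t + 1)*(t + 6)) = t^2 - 3*t - 4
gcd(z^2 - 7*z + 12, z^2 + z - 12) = z - 3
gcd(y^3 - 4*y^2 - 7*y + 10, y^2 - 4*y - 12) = y + 2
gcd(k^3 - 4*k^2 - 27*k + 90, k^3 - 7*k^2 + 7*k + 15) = k - 3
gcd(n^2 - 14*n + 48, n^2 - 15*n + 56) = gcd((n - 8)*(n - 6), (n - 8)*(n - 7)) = n - 8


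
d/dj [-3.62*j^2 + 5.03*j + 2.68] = 5.03 - 7.24*j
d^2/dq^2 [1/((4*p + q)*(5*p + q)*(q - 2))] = 2*((4*p + q)^2*(5*p + q)^2 + (4*p + q)^2*(5*p + q)*(q - 2) + (4*p + q)^2*(q - 2)^2 + (4*p + q)*(5*p + q)^2*(q - 2) + (4*p + q)*(5*p + q)*(q - 2)^2 + (5*p + q)^2*(q - 2)^2)/((4*p + q)^3*(5*p + q)^3*(q - 2)^3)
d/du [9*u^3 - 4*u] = 27*u^2 - 4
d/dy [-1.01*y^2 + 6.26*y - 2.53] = 6.26 - 2.02*y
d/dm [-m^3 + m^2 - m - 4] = -3*m^2 + 2*m - 1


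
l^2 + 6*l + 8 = (l + 2)*(l + 4)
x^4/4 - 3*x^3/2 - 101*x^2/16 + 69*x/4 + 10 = (x/4 + 1)*(x - 8)*(x - 5/2)*(x + 1/2)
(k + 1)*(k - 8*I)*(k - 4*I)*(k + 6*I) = k^4 + k^3 - 6*I*k^3 + 40*k^2 - 6*I*k^2 + 40*k - 192*I*k - 192*I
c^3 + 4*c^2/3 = c^2*(c + 4/3)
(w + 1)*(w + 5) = w^2 + 6*w + 5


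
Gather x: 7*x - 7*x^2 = -7*x^2 + 7*x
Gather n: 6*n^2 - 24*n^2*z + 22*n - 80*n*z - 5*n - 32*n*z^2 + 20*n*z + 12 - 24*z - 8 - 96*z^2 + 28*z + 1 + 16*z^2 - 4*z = n^2*(6 - 24*z) + n*(-32*z^2 - 60*z + 17) - 80*z^2 + 5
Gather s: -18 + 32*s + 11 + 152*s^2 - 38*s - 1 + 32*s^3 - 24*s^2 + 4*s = 32*s^3 + 128*s^2 - 2*s - 8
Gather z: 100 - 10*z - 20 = 80 - 10*z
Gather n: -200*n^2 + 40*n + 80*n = -200*n^2 + 120*n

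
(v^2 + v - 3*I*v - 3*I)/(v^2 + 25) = (v^2 + v - 3*I*v - 3*I)/(v^2 + 25)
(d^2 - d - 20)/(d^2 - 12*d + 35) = (d + 4)/(d - 7)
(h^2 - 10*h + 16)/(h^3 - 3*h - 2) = (h - 8)/(h^2 + 2*h + 1)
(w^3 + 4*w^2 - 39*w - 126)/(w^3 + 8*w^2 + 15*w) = (w^2 + w - 42)/(w*(w + 5))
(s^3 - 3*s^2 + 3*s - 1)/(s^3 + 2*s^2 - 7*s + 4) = (s - 1)/(s + 4)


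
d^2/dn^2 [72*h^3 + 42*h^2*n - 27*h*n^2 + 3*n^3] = -54*h + 18*n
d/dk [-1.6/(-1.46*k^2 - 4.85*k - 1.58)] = (-4.672*k - 7.76)/(1.46*k^2 + 4.85*k + 1.58)^2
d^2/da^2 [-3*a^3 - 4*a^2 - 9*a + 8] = -18*a - 8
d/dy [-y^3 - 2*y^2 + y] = -3*y^2 - 4*y + 1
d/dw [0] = 0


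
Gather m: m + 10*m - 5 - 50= 11*m - 55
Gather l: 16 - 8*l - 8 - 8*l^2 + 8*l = 8 - 8*l^2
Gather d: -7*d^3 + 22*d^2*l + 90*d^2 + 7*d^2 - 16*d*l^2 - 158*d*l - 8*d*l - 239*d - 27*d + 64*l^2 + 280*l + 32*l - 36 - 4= -7*d^3 + d^2*(22*l + 97) + d*(-16*l^2 - 166*l - 266) + 64*l^2 + 312*l - 40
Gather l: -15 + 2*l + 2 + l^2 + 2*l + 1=l^2 + 4*l - 12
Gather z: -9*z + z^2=z^2 - 9*z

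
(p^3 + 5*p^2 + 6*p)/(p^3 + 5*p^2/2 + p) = 2*(p + 3)/(2*p + 1)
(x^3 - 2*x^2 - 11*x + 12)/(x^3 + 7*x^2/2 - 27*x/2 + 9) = 2*(x^2 - x - 12)/(2*x^2 + 9*x - 18)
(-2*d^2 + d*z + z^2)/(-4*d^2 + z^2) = (-d + z)/(-2*d + z)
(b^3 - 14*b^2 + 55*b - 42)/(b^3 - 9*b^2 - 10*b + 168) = (b - 1)/(b + 4)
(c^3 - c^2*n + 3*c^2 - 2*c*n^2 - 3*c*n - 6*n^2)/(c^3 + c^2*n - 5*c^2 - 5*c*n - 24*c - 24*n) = (c - 2*n)/(c - 8)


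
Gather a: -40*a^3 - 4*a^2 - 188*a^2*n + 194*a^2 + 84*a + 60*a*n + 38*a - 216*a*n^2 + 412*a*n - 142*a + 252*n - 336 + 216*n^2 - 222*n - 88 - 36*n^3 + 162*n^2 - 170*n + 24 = -40*a^3 + a^2*(190 - 188*n) + a*(-216*n^2 + 472*n - 20) - 36*n^3 + 378*n^2 - 140*n - 400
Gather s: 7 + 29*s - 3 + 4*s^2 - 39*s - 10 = 4*s^2 - 10*s - 6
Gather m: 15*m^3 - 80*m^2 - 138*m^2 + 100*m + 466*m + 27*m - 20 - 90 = 15*m^3 - 218*m^2 + 593*m - 110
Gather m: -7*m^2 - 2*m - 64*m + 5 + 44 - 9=-7*m^2 - 66*m + 40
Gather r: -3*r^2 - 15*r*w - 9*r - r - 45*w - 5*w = -3*r^2 + r*(-15*w - 10) - 50*w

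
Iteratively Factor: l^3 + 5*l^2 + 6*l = (l)*(l^2 + 5*l + 6) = l*(l + 3)*(l + 2)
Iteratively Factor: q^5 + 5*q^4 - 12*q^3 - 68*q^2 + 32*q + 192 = (q - 3)*(q^4 + 8*q^3 + 12*q^2 - 32*q - 64) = (q - 3)*(q + 2)*(q^3 + 6*q^2 - 32) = (q - 3)*(q + 2)*(q + 4)*(q^2 + 2*q - 8) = (q - 3)*(q - 2)*(q + 2)*(q + 4)*(q + 4)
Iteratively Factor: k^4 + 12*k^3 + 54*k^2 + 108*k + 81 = (k + 3)*(k^3 + 9*k^2 + 27*k + 27) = (k + 3)^2*(k^2 + 6*k + 9) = (k + 3)^3*(k + 3)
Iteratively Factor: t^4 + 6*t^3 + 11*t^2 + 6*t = (t + 3)*(t^3 + 3*t^2 + 2*t) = t*(t + 3)*(t^2 + 3*t + 2) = t*(t + 1)*(t + 3)*(t + 2)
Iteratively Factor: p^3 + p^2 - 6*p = (p - 2)*(p^2 + 3*p) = (p - 2)*(p + 3)*(p)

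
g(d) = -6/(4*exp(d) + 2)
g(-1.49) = -2.07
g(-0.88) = -1.64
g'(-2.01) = 0.50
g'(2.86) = 0.08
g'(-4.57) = 0.06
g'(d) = 24*exp(d)/(4*exp(d) + 2)^2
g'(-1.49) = 0.64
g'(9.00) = 0.00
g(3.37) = -0.05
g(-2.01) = -2.37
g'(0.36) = 0.58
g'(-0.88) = 0.74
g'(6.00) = 0.00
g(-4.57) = -2.94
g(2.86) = -0.08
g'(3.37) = 0.05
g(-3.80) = -2.87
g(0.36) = -0.78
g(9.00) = 0.00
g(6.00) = 0.00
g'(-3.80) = 0.12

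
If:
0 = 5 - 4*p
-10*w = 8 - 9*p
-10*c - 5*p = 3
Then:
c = -37/40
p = 5/4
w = 13/40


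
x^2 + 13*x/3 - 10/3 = (x - 2/3)*(x + 5)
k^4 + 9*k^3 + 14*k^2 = k^2*(k + 2)*(k + 7)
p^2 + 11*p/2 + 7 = (p + 2)*(p + 7/2)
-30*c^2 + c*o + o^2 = (-5*c + o)*(6*c + o)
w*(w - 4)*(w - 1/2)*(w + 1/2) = w^4 - 4*w^3 - w^2/4 + w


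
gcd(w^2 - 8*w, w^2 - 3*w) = w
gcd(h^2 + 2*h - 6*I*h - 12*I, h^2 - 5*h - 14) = h + 2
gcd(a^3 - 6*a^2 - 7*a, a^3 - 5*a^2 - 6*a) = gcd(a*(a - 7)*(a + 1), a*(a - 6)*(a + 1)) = a^2 + a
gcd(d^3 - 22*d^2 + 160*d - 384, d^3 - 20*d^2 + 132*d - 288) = d^2 - 14*d + 48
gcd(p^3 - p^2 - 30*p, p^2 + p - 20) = p + 5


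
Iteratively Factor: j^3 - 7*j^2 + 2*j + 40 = (j - 4)*(j^2 - 3*j - 10) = (j - 4)*(j + 2)*(j - 5)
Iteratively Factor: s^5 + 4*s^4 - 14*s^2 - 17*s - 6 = (s + 1)*(s^4 + 3*s^3 - 3*s^2 - 11*s - 6) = (s - 2)*(s + 1)*(s^3 + 5*s^2 + 7*s + 3) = (s - 2)*(s + 1)^2*(s^2 + 4*s + 3) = (s - 2)*(s + 1)^2*(s + 3)*(s + 1)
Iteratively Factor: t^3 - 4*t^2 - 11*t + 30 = (t - 2)*(t^2 - 2*t - 15) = (t - 5)*(t - 2)*(t + 3)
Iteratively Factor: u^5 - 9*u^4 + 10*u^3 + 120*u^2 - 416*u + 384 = (u - 2)*(u^4 - 7*u^3 - 4*u^2 + 112*u - 192) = (u - 4)*(u - 2)*(u^3 - 3*u^2 - 16*u + 48) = (u - 4)*(u - 2)*(u + 4)*(u^2 - 7*u + 12) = (u - 4)*(u - 3)*(u - 2)*(u + 4)*(u - 4)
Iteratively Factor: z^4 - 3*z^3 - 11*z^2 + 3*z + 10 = (z + 2)*(z^3 - 5*z^2 - z + 5) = (z - 1)*(z + 2)*(z^2 - 4*z - 5) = (z - 1)*(z + 1)*(z + 2)*(z - 5)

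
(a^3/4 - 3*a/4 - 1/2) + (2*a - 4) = a^3/4 + 5*a/4 - 9/2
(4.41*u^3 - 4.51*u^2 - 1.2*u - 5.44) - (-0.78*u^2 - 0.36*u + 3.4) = 4.41*u^3 - 3.73*u^2 - 0.84*u - 8.84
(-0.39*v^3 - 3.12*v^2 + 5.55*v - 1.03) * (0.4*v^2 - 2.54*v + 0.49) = -0.156*v^5 - 0.2574*v^4 + 9.9537*v^3 - 16.0378*v^2 + 5.3357*v - 0.5047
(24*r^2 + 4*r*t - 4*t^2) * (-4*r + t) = -96*r^3 + 8*r^2*t + 20*r*t^2 - 4*t^3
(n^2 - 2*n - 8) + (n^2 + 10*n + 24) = 2*n^2 + 8*n + 16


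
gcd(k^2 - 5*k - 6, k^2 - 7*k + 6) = k - 6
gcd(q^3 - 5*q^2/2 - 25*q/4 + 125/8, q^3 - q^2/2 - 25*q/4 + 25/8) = q^2 - 25/4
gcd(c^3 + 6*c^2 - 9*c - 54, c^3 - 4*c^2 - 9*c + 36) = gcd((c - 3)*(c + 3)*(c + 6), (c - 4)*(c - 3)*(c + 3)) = c^2 - 9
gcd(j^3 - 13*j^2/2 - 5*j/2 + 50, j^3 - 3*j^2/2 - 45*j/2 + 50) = j - 4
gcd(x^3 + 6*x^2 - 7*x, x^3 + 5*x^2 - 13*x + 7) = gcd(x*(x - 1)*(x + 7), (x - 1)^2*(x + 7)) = x^2 + 6*x - 7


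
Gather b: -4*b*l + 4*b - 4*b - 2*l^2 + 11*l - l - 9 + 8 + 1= -4*b*l - 2*l^2 + 10*l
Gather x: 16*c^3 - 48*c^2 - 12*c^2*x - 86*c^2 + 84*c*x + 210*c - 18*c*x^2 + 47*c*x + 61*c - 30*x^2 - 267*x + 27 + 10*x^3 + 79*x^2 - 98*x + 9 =16*c^3 - 134*c^2 + 271*c + 10*x^3 + x^2*(49 - 18*c) + x*(-12*c^2 + 131*c - 365) + 36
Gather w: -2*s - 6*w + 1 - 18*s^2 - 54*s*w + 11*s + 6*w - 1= -18*s^2 - 54*s*w + 9*s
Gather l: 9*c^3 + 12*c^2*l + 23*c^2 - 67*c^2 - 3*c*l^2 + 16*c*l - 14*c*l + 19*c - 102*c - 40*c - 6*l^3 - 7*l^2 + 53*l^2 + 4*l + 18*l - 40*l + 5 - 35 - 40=9*c^3 - 44*c^2 - 123*c - 6*l^3 + l^2*(46 - 3*c) + l*(12*c^2 + 2*c - 18) - 70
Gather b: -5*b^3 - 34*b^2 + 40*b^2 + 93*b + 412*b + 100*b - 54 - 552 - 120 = -5*b^3 + 6*b^2 + 605*b - 726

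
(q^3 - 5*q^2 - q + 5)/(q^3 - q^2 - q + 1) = (q - 5)/(q - 1)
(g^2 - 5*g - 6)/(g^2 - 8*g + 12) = (g + 1)/(g - 2)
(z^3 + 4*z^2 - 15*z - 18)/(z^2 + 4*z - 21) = (z^2 + 7*z + 6)/(z + 7)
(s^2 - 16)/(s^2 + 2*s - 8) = (s - 4)/(s - 2)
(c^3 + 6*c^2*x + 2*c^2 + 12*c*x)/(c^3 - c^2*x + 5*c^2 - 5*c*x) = (c^2 + 6*c*x + 2*c + 12*x)/(c^2 - c*x + 5*c - 5*x)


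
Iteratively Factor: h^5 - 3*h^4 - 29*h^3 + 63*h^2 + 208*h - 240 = (h - 1)*(h^4 - 2*h^3 - 31*h^2 + 32*h + 240) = (h - 4)*(h - 1)*(h^3 + 2*h^2 - 23*h - 60) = (h - 5)*(h - 4)*(h - 1)*(h^2 + 7*h + 12) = (h - 5)*(h - 4)*(h - 1)*(h + 3)*(h + 4)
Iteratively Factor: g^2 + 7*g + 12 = (g + 3)*(g + 4)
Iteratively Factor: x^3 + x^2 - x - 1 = (x - 1)*(x^2 + 2*x + 1) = (x - 1)*(x + 1)*(x + 1)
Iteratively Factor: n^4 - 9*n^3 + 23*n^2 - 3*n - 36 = (n - 4)*(n^3 - 5*n^2 + 3*n + 9) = (n - 4)*(n - 3)*(n^2 - 2*n - 3) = (n - 4)*(n - 3)^2*(n + 1)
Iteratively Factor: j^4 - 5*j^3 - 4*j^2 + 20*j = (j + 2)*(j^3 - 7*j^2 + 10*j) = (j - 5)*(j + 2)*(j^2 - 2*j) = j*(j - 5)*(j + 2)*(j - 2)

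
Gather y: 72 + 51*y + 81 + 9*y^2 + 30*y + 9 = 9*y^2 + 81*y + 162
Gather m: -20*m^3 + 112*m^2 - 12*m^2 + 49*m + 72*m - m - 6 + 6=-20*m^3 + 100*m^2 + 120*m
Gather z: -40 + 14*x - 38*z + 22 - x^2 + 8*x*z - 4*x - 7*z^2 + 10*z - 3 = -x^2 + 10*x - 7*z^2 + z*(8*x - 28) - 21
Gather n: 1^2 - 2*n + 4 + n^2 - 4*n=n^2 - 6*n + 5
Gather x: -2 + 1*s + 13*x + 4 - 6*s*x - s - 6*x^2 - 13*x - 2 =-6*s*x - 6*x^2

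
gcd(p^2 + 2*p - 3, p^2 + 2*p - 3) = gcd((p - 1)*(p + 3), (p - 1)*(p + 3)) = p^2 + 2*p - 3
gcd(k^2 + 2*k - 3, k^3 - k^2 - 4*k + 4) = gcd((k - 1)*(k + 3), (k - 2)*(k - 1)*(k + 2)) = k - 1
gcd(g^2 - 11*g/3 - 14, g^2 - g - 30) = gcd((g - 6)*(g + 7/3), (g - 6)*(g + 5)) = g - 6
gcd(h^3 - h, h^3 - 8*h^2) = h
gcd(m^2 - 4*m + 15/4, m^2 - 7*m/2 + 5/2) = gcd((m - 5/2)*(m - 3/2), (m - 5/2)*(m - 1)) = m - 5/2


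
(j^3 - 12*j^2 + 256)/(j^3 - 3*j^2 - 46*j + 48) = (j^2 - 4*j - 32)/(j^2 + 5*j - 6)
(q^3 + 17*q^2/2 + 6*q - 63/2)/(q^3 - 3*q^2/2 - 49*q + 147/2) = (q + 3)/(q - 7)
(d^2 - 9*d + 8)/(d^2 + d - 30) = (d^2 - 9*d + 8)/(d^2 + d - 30)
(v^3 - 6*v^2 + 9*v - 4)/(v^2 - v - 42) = (-v^3 + 6*v^2 - 9*v + 4)/(-v^2 + v + 42)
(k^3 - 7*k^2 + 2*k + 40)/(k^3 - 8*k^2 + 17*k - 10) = (k^2 - 2*k - 8)/(k^2 - 3*k + 2)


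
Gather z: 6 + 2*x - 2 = 2*x + 4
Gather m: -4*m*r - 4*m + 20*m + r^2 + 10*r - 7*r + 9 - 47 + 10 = m*(16 - 4*r) + r^2 + 3*r - 28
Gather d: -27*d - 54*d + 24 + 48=72 - 81*d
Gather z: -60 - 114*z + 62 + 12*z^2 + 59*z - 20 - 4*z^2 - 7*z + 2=8*z^2 - 62*z - 16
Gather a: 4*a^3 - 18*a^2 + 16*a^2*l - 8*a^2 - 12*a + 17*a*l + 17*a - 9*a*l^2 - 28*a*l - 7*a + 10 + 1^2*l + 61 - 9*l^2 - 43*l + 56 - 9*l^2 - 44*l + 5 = 4*a^3 + a^2*(16*l - 26) + a*(-9*l^2 - 11*l - 2) - 18*l^2 - 86*l + 132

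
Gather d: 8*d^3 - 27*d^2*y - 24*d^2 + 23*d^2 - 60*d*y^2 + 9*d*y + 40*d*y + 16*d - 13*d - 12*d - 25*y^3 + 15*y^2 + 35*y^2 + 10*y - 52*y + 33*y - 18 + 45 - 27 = 8*d^3 + d^2*(-27*y - 1) + d*(-60*y^2 + 49*y - 9) - 25*y^3 + 50*y^2 - 9*y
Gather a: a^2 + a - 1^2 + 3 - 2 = a^2 + a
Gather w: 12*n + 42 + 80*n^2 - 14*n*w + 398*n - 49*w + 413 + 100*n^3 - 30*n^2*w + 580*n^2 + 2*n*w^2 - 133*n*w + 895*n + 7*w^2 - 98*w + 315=100*n^3 + 660*n^2 + 1305*n + w^2*(2*n + 7) + w*(-30*n^2 - 147*n - 147) + 770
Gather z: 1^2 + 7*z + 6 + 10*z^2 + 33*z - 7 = 10*z^2 + 40*z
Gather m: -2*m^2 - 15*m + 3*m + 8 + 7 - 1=-2*m^2 - 12*m + 14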